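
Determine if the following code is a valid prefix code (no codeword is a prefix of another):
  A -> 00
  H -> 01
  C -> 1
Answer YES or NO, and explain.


Checking each pair (does one codeword prefix another?):
  A='00' vs H='01': no prefix
  A='00' vs C='1': no prefix
  H='01' vs A='00': no prefix
  H='01' vs C='1': no prefix
  C='1' vs A='00': no prefix
  C='1' vs H='01': no prefix
No violation found over all pairs.

YES -- this is a valid prefix code. No codeword is a prefix of any other codeword.


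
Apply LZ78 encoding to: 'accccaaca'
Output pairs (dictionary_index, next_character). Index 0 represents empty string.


LZ78 encoding steps:
Dictionary: {0: ''}
Step 1: w='' (idx 0), next='a' -> output (0, 'a'), add 'a' as idx 1
Step 2: w='' (idx 0), next='c' -> output (0, 'c'), add 'c' as idx 2
Step 3: w='c' (idx 2), next='c' -> output (2, 'c'), add 'cc' as idx 3
Step 4: w='c' (idx 2), next='a' -> output (2, 'a'), add 'ca' as idx 4
Step 5: w='a' (idx 1), next='c' -> output (1, 'c'), add 'ac' as idx 5
Step 6: w='a' (idx 1), end of input -> output (1, '')


Encoded: [(0, 'a'), (0, 'c'), (2, 'c'), (2, 'a'), (1, 'c'), (1, '')]


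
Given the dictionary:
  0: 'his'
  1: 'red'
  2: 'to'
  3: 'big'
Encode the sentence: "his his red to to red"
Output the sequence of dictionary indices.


Look up each word in the dictionary:
  'his' -> 0
  'his' -> 0
  'red' -> 1
  'to' -> 2
  'to' -> 2
  'red' -> 1

Encoded: [0, 0, 1, 2, 2, 1]


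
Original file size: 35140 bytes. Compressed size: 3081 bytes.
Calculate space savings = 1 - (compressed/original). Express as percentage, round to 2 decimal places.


ratio = compressed/original = 3081/35140 = 0.087678
savings = 1 - ratio = 1 - 0.087678 = 0.912322
as a percentage: 0.912322 * 100 = 91.23%

Space savings = 1 - 3081/35140 = 91.23%


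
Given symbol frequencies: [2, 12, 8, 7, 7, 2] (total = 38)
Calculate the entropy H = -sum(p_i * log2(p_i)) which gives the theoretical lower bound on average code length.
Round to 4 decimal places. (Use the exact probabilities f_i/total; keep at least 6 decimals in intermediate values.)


Per-symbol terms -p_i * log2(p_i) with p_i = f_i/38:
  p = 2/38 = 0.052632: log2(p) = -4.247928, -p*log2(p) = 0.223575
  p = 12/38 = 0.315789: log2(p) = -1.662965, -p*log2(p) = 0.525147
  p = 8/38 = 0.210526: log2(p) = -2.247928, -p*log2(p) = 0.473248
  p = 7/38 = 0.184211: log2(p) = -2.440573, -p*log2(p) = 0.449579
  p = 7/38 = 0.184211: log2(p) = -2.440573, -p*log2(p) = 0.449579
  p = 2/38 = 0.052632: log2(p) = -4.247928, -p*log2(p) = 0.223575
H = 0.223575 + 0.525147 + 0.473248 + 0.449579 + 0.449579 + 0.223575 = 2.344703

H = 2.3447 bits/symbol


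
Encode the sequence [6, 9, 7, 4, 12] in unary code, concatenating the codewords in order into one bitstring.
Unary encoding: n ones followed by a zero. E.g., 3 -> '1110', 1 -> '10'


Encode each number as n ones followed by a terminating 0:
  6 -> 1111110 (7 bits)
  9 -> 1111111110 (10 bits)
  7 -> 11111110 (8 bits)
  4 -> 11110 (5 bits)
  12 -> 1111111111110 (13 bits)
Total length = 7 + 10 + 8 + 5 + 13 = 43 bits.

Unary([6, 9, 7, 4, 12]) = 1111110111111111011111110111101111111111110 (43 bits)


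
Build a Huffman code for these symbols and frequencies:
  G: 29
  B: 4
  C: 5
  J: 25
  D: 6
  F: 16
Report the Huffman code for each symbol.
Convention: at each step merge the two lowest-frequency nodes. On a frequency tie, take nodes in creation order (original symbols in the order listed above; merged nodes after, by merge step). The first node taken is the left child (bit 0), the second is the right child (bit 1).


Huffman tree construction:
Step 1: Merge B(4) + C(5) = 9
Step 2: Merge D(6) + (B+C)(9) = 15
Step 3: Merge (D+(B+C))(15) + F(16) = 31
Step 4: Merge J(25) + G(29) = 54
Step 5: Merge ((D+(B+C))+F)(31) + (J+G)(54) = 85
Read each symbol's code off the tree from the root (left child = 0, right child = 1).

Codes:
  G: 11 (length 2)
  B: 0010 (length 4)
  C: 0011 (length 4)
  J: 10 (length 2)
  D: 000 (length 3)
  F: 01 (length 2)
Average code length: 194/85 = 2.2824 bits/symbol


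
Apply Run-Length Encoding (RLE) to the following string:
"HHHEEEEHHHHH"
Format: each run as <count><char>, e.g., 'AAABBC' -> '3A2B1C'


Scanning runs left to right:
  i=0: run of 'H' x 3 -> '3H'
  i=3: run of 'E' x 4 -> '4E'
  i=7: run of 'H' x 5 -> '5H'

RLE = 3H4E5H


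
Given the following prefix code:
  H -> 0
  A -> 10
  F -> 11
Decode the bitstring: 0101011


Decoding step by step:
Bits 0 -> H
Bits 10 -> A
Bits 10 -> A
Bits 11 -> F


Decoded message: HAAF


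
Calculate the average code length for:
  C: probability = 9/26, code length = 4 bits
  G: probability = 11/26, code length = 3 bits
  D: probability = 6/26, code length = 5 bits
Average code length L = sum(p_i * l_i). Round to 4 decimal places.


Weighted contributions p_i * l_i:
  C: (9/26) * 4 = 36/26
  G: (11/26) * 3 = 33/26
  D: (6/26) * 5 = 30/26
Sum = (36 + 33 + 30)/26 = 99/26

L = 99/26 = 3.8077 bits/symbol


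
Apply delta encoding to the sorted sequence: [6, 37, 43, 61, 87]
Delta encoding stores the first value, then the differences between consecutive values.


First value: 6
Deltas:
  37 - 6 = 31
  43 - 37 = 6
  61 - 43 = 18
  87 - 61 = 26


Delta encoded: [6, 31, 6, 18, 26]


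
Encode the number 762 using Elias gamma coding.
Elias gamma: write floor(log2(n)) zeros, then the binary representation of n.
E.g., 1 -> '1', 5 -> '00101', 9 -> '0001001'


num_bits = floor(log2(762)) + 1 = 10
leading_zeros = num_bits - 1 = 9
binary(762) = 1011111010

Elias gamma(762) = '000000000' + '1011111010' = 0000000001011111010 (19 bits)


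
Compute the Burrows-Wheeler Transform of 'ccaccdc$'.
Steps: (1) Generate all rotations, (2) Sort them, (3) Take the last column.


Rotations (sorted):
  0: $ccaccdc -> last char: c
  1: accdc$cc -> last char: c
  2: c$ccaccd -> last char: d
  3: caccdc$c -> last char: c
  4: ccaccdc$ -> last char: $
  5: ccdc$cca -> last char: a
  6: cdc$ccac -> last char: c
  7: dc$ccacc -> last char: c


BWT = ccdc$acc


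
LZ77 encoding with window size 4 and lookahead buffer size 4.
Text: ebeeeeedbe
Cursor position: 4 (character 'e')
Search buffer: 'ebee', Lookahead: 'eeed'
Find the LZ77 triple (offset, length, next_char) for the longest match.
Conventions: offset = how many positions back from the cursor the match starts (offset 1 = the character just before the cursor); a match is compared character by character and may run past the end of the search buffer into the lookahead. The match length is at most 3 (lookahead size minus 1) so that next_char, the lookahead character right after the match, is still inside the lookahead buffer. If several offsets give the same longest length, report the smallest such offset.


Try each offset into the search buffer:
  offset=1 (pos 3, char 'e'): match length 3
  offset=2 (pos 2, char 'e'): match length 3
  offset=3 (pos 1, char 'b'): match length 0
  offset=4 (pos 0, char 'e'): match length 1
Longest match has length 3, found at offsets 1, 2; take the smallest, offset 1.
next_char = character at position 4 + 3 = 7 -> 'd'

Best match: offset=1, length=3 (matching 'eee' starting at position 3)
LZ77 triple: (1, 3, 'd')


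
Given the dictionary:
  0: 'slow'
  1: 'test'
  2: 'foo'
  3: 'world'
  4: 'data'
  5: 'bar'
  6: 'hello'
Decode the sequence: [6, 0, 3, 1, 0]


Look up each index in the dictionary:
  6 -> 'hello'
  0 -> 'slow'
  3 -> 'world'
  1 -> 'test'
  0 -> 'slow'

Decoded: "hello slow world test slow"


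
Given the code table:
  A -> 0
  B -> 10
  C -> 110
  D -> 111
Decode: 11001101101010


Decoding:
110 -> C
0 -> A
110 -> C
110 -> C
10 -> B
10 -> B


Result: CACCBB


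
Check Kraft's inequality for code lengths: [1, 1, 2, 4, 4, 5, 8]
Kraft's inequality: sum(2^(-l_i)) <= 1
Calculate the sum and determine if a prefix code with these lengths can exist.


Sum = 2^(-1) + 2^(-1) + 2^(-2) + 2^(-4) + 2^(-4) + 2^(-5) + 2^(-8)
    = 0.5 + 0.5 + 0.25 + 0.0625 + 0.0625 + 0.03125 + 0.00390625
    = 361/256 = 1.41015625
Since 1.41015625 > 1, Kraft's inequality is NOT satisfied.
A prefix code with these lengths CANNOT exist.

Kraft sum = 1.41015625. Not satisfied.


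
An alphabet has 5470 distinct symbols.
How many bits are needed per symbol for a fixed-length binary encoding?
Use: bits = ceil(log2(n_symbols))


log2(5470) = 12.4173
Bracket: 2^12 = 4096 < 5470 <= 2^13 = 8192
So ceil(log2(5470)) = 13

bits = ceil(log2(5470)) = ceil(12.4173) = 13 bits


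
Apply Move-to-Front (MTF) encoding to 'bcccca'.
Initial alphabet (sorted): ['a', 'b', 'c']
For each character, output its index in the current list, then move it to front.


MTF encoding:
'b': index 1 in ['a', 'b', 'c'] -> ['b', 'a', 'c']
'c': index 2 in ['b', 'a', 'c'] -> ['c', 'b', 'a']
'c': index 0 in ['c', 'b', 'a'] -> ['c', 'b', 'a']
'c': index 0 in ['c', 'b', 'a'] -> ['c', 'b', 'a']
'c': index 0 in ['c', 'b', 'a'] -> ['c', 'b', 'a']
'a': index 2 in ['c', 'b', 'a'] -> ['a', 'c', 'b']


Output: [1, 2, 0, 0, 0, 2]


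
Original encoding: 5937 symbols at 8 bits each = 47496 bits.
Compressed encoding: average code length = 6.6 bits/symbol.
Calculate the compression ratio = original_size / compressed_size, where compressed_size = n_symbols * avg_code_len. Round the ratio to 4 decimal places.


original_size = n_symbols * orig_bits = 5937 * 8 = 47496 bits
compressed_size = n_symbols * avg_code_len = 5937 * 6.6 = 39184.2 bits
ratio = original_size / compressed_size = 47496 / 39184.2 = 1.2121

Compression ratio = 1.2121


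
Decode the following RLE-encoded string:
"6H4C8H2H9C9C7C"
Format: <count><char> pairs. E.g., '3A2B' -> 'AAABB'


Expanding each <count><char> pair:
  6H -> 'HHHHHH'
  4C -> 'CCCC'
  8H -> 'HHHHHHHH'
  2H -> 'HH'
  9C -> 'CCCCCCCCC'
  9C -> 'CCCCCCCCC'
  7C -> 'CCCCCCC'

Decoded = HHHHHHCCCCHHHHHHHHHHCCCCCCCCCCCCCCCCCCCCCCCCC


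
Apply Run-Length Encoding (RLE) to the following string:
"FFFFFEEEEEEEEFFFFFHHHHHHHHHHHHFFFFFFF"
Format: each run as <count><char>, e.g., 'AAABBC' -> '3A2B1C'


Scanning runs left to right:
  i=0: run of 'F' x 5 -> '5F'
  i=5: run of 'E' x 8 -> '8E'
  i=13: run of 'F' x 5 -> '5F'
  i=18: run of 'H' x 12 -> '12H'
  i=30: run of 'F' x 7 -> '7F'

RLE = 5F8E5F12H7F


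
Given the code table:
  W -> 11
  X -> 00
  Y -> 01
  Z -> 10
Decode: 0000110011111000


Decoding:
00 -> X
00 -> X
11 -> W
00 -> X
11 -> W
11 -> W
10 -> Z
00 -> X


Result: XXWXWWZX


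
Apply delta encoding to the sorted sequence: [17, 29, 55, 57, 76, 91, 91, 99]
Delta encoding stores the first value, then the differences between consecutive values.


First value: 17
Deltas:
  29 - 17 = 12
  55 - 29 = 26
  57 - 55 = 2
  76 - 57 = 19
  91 - 76 = 15
  91 - 91 = 0
  99 - 91 = 8


Delta encoded: [17, 12, 26, 2, 19, 15, 0, 8]


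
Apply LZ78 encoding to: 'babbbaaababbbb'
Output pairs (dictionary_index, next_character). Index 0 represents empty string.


LZ78 encoding steps:
Dictionary: {0: ''}
Step 1: w='' (idx 0), next='b' -> output (0, 'b'), add 'b' as idx 1
Step 2: w='' (idx 0), next='a' -> output (0, 'a'), add 'a' as idx 2
Step 3: w='b' (idx 1), next='b' -> output (1, 'b'), add 'bb' as idx 3
Step 4: w='b' (idx 1), next='a' -> output (1, 'a'), add 'ba' as idx 4
Step 5: w='a' (idx 2), next='a' -> output (2, 'a'), add 'aa' as idx 5
Step 6: w='ba' (idx 4), next='b' -> output (4, 'b'), add 'bab' as idx 6
Step 7: w='bb' (idx 3), next='b' -> output (3, 'b'), add 'bbb' as idx 7


Encoded: [(0, 'b'), (0, 'a'), (1, 'b'), (1, 'a'), (2, 'a'), (4, 'b'), (3, 'b')]


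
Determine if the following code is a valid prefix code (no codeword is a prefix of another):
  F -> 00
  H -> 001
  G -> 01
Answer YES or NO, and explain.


Checking each pair (does one codeword prefix another?):
  F='00' vs H='001': prefix -- VIOLATION

NO -- this is NOT a valid prefix code. F (00) is a prefix of H (001).


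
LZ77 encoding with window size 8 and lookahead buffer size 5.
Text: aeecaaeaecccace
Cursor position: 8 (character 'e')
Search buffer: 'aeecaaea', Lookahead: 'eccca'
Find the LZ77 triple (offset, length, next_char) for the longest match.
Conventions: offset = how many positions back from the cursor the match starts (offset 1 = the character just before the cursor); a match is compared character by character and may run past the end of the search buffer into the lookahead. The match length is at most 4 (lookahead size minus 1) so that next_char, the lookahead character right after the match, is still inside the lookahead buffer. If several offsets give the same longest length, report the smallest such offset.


Try each offset into the search buffer:
  offset=1 (pos 7, char 'a'): match length 0
  offset=2 (pos 6, char 'e'): match length 1
  offset=3 (pos 5, char 'a'): match length 0
  offset=4 (pos 4, char 'a'): match length 0
  offset=5 (pos 3, char 'c'): match length 0
  offset=6 (pos 2, char 'e'): match length 2
  offset=7 (pos 1, char 'e'): match length 1
  offset=8 (pos 0, char 'a'): match length 0
Longest match has length 2 at offset 6.
next_char = character at position 8 + 2 = 10 -> 'c'

Best match: offset=6, length=2 (matching 'ec' starting at position 2)
LZ77 triple: (6, 2, 'c')


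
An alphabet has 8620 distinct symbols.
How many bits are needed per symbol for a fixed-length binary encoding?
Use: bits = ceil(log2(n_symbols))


log2(8620) = 13.0735
Bracket: 2^13 = 8192 < 8620 <= 2^14 = 16384
So ceil(log2(8620)) = 14

bits = ceil(log2(8620)) = ceil(13.0735) = 14 bits


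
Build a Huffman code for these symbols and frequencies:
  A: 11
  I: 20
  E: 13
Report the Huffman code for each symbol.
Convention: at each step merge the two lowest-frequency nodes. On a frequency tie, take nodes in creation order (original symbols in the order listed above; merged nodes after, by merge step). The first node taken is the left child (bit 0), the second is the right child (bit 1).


Huffman tree construction:
Step 1: Merge A(11) + E(13) = 24
Step 2: Merge I(20) + (A+E)(24) = 44
Read each symbol's code off the tree from the root (left child = 0, right child = 1).

Codes:
  A: 10 (length 2)
  I: 0 (length 1)
  E: 11 (length 2)
Average code length: 68/44 = 1.5455 bits/symbol


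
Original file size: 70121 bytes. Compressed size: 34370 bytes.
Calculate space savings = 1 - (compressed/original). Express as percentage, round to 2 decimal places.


ratio = compressed/original = 34370/70121 = 0.490153
savings = 1 - ratio = 1 - 0.490153 = 0.509847
as a percentage: 0.509847 * 100 = 50.98%

Space savings = 1 - 34370/70121 = 50.98%


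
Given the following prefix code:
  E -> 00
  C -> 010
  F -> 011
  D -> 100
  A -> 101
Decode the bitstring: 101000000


Decoding step by step:
Bits 101 -> A
Bits 00 -> E
Bits 00 -> E
Bits 00 -> E


Decoded message: AEEE


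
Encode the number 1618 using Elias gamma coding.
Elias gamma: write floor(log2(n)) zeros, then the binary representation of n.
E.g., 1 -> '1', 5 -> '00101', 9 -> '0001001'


num_bits = floor(log2(1618)) + 1 = 11
leading_zeros = num_bits - 1 = 10
binary(1618) = 11001010010

Elias gamma(1618) = '0000000000' + '11001010010' = 000000000011001010010 (21 bits)


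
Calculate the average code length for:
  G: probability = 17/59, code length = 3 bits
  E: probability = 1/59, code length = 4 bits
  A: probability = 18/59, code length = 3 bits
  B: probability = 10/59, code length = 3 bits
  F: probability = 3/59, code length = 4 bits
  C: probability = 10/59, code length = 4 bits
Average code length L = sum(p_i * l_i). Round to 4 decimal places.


Weighted contributions p_i * l_i:
  G: (17/59) * 3 = 51/59
  E: (1/59) * 4 = 4/59
  A: (18/59) * 3 = 54/59
  B: (10/59) * 3 = 30/59
  F: (3/59) * 4 = 12/59
  C: (10/59) * 4 = 40/59
Sum = (51 + 4 + 54 + 30 + 12 + 40)/59 = 191/59

L = 191/59 = 3.2373 bits/symbol


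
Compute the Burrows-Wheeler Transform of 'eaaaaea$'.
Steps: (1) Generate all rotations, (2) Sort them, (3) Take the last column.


Rotations (sorted):
  0: $eaaaaea -> last char: a
  1: a$eaaaae -> last char: e
  2: aaaaea$e -> last char: e
  3: aaaea$ea -> last char: a
  4: aaea$eaa -> last char: a
  5: aea$eaaa -> last char: a
  6: ea$eaaaa -> last char: a
  7: eaaaaea$ -> last char: $


BWT = aeeaaaa$


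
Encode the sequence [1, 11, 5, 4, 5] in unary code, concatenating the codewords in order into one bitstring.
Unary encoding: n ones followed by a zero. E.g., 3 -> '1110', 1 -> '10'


Encode each number as n ones followed by a terminating 0:
  1 -> 10 (2 bits)
  11 -> 111111111110 (12 bits)
  5 -> 111110 (6 bits)
  4 -> 11110 (5 bits)
  5 -> 111110 (6 bits)
Total length = 2 + 12 + 6 + 5 + 6 = 31 bits.

Unary([1, 11, 5, 4, 5]) = 1011111111111011111011110111110 (31 bits)


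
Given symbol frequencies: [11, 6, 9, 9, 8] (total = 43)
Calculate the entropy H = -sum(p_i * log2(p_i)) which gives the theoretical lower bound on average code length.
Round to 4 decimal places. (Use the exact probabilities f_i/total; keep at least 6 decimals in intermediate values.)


Per-symbol terms -p_i * log2(p_i) with p_i = f_i/43:
  p = 11/43 = 0.255814: log2(p) = -1.966833, -p*log2(p) = 0.503143
  p = 6/43 = 0.139535: log2(p) = -2.841302, -p*log2(p) = 0.396461
  p = 9/43 = 0.209302: log2(p) = -2.256340, -p*log2(p) = 0.472257
  p = 9/43 = 0.209302: log2(p) = -2.256340, -p*log2(p) = 0.472257
  p = 8/43 = 0.186047: log2(p) = -2.426265, -p*log2(p) = 0.451398
H = 0.503143 + 0.396461 + 0.472257 + 0.472257 + 0.451398 = 2.295516

H = 2.2955 bits/symbol


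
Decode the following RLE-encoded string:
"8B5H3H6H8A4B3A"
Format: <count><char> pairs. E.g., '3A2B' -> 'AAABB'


Expanding each <count><char> pair:
  8B -> 'BBBBBBBB'
  5H -> 'HHHHH'
  3H -> 'HHH'
  6H -> 'HHHHHH'
  8A -> 'AAAAAAAA'
  4B -> 'BBBB'
  3A -> 'AAA'

Decoded = BBBBBBBBHHHHHHHHHHHHHHAAAAAAAABBBBAAA


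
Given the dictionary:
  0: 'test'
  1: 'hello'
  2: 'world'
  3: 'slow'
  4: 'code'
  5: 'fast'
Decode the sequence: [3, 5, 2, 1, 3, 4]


Look up each index in the dictionary:
  3 -> 'slow'
  5 -> 'fast'
  2 -> 'world'
  1 -> 'hello'
  3 -> 'slow'
  4 -> 'code'

Decoded: "slow fast world hello slow code"


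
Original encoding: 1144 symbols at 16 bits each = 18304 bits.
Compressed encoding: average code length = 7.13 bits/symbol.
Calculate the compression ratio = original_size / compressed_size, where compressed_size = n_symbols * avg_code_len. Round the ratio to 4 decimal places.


original_size = n_symbols * orig_bits = 1144 * 16 = 18304 bits
compressed_size = n_symbols * avg_code_len = 1144 * 7.13 = 8156.72 bits
ratio = original_size / compressed_size = 18304 / 8156.72 = 2.244

Compression ratio = 2.244


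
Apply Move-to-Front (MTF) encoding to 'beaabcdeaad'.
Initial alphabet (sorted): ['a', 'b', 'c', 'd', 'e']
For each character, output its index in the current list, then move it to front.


MTF encoding:
'b': index 1 in ['a', 'b', 'c', 'd', 'e'] -> ['b', 'a', 'c', 'd', 'e']
'e': index 4 in ['b', 'a', 'c', 'd', 'e'] -> ['e', 'b', 'a', 'c', 'd']
'a': index 2 in ['e', 'b', 'a', 'c', 'd'] -> ['a', 'e', 'b', 'c', 'd']
'a': index 0 in ['a', 'e', 'b', 'c', 'd'] -> ['a', 'e', 'b', 'c', 'd']
'b': index 2 in ['a', 'e', 'b', 'c', 'd'] -> ['b', 'a', 'e', 'c', 'd']
'c': index 3 in ['b', 'a', 'e', 'c', 'd'] -> ['c', 'b', 'a', 'e', 'd']
'd': index 4 in ['c', 'b', 'a', 'e', 'd'] -> ['d', 'c', 'b', 'a', 'e']
'e': index 4 in ['d', 'c', 'b', 'a', 'e'] -> ['e', 'd', 'c', 'b', 'a']
'a': index 4 in ['e', 'd', 'c', 'b', 'a'] -> ['a', 'e', 'd', 'c', 'b']
'a': index 0 in ['a', 'e', 'd', 'c', 'b'] -> ['a', 'e', 'd', 'c', 'b']
'd': index 2 in ['a', 'e', 'd', 'c', 'b'] -> ['d', 'a', 'e', 'c', 'b']


Output: [1, 4, 2, 0, 2, 3, 4, 4, 4, 0, 2]


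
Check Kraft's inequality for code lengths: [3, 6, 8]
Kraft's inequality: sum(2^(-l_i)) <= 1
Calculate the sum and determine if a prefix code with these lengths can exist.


Sum = 2^(-3) + 2^(-6) + 2^(-8)
    = 0.125 + 0.015625 + 0.00390625
    = 37/256 = 0.14453125
Since 0.14453125 <= 1, Kraft's inequality IS satisfied.
A prefix code with these lengths CAN exist.

Kraft sum = 0.14453125. Satisfied.


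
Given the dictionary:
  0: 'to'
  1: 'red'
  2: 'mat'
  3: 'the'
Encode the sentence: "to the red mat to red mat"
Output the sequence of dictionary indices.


Look up each word in the dictionary:
  'to' -> 0
  'the' -> 3
  'red' -> 1
  'mat' -> 2
  'to' -> 0
  'red' -> 1
  'mat' -> 2

Encoded: [0, 3, 1, 2, 0, 1, 2]


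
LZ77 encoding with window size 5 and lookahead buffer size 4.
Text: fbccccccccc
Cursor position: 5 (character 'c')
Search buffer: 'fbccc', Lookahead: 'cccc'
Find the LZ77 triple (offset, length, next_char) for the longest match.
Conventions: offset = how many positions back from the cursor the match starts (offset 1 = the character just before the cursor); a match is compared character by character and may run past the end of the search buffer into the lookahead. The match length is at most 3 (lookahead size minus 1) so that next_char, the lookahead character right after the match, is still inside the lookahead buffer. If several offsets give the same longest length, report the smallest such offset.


Try each offset into the search buffer:
  offset=1 (pos 4, char 'c'): match length 3
  offset=2 (pos 3, char 'c'): match length 3
  offset=3 (pos 2, char 'c'): match length 3
  offset=4 (pos 1, char 'b'): match length 0
  offset=5 (pos 0, char 'f'): match length 0
Longest match has length 3, found at offsets 1, 2, 3; take the smallest, offset 1.
next_char = character at position 5 + 3 = 8 -> 'c'

Best match: offset=1, length=3 (matching 'ccc' starting at position 4)
LZ77 triple: (1, 3, 'c')


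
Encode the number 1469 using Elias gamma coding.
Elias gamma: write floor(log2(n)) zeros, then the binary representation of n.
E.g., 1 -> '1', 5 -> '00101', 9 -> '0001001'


num_bits = floor(log2(1469)) + 1 = 11
leading_zeros = num_bits - 1 = 10
binary(1469) = 10110111101

Elias gamma(1469) = '0000000000' + '10110111101' = 000000000010110111101 (21 bits)


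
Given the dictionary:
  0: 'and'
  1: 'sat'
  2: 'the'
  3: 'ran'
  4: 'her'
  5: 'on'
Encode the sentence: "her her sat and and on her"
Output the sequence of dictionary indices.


Look up each word in the dictionary:
  'her' -> 4
  'her' -> 4
  'sat' -> 1
  'and' -> 0
  'and' -> 0
  'on' -> 5
  'her' -> 4

Encoded: [4, 4, 1, 0, 0, 5, 4]


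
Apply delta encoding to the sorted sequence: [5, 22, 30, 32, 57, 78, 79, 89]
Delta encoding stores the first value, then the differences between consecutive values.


First value: 5
Deltas:
  22 - 5 = 17
  30 - 22 = 8
  32 - 30 = 2
  57 - 32 = 25
  78 - 57 = 21
  79 - 78 = 1
  89 - 79 = 10


Delta encoded: [5, 17, 8, 2, 25, 21, 1, 10]


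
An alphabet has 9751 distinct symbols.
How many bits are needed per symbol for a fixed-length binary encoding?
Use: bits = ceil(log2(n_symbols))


log2(9751) = 13.2513
Bracket: 2^13 = 8192 < 9751 <= 2^14 = 16384
So ceil(log2(9751)) = 14

bits = ceil(log2(9751)) = ceil(13.2513) = 14 bits


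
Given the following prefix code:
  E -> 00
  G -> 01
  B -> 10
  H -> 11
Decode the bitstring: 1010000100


Decoding step by step:
Bits 10 -> B
Bits 10 -> B
Bits 00 -> E
Bits 01 -> G
Bits 00 -> E


Decoded message: BBEGE


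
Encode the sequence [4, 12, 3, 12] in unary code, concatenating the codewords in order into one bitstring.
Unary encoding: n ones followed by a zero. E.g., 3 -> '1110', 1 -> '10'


Encode each number as n ones followed by a terminating 0:
  4 -> 11110 (5 bits)
  12 -> 1111111111110 (13 bits)
  3 -> 1110 (4 bits)
  12 -> 1111111111110 (13 bits)
Total length = 5 + 13 + 4 + 13 = 35 bits.

Unary([4, 12, 3, 12]) = 11110111111111111011101111111111110 (35 bits)


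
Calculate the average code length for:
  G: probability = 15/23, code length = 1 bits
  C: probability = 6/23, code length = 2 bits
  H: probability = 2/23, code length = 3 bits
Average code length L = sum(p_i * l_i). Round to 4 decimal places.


Weighted contributions p_i * l_i:
  G: (15/23) * 1 = 15/23
  C: (6/23) * 2 = 12/23
  H: (2/23) * 3 = 6/23
Sum = (15 + 12 + 6)/23 = 33/23

L = 33/23 = 1.4348 bits/symbol


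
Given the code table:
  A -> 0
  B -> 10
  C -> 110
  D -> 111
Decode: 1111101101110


Decoding:
111 -> D
110 -> C
110 -> C
111 -> D
0 -> A


Result: DCCDA


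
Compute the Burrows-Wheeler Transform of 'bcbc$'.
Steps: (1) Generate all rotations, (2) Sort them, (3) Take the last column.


Rotations (sorted):
  0: $bcbc -> last char: c
  1: bc$bc -> last char: c
  2: bcbc$ -> last char: $
  3: c$bcb -> last char: b
  4: cbc$b -> last char: b


BWT = cc$bb


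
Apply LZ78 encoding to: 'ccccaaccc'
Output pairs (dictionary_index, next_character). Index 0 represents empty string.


LZ78 encoding steps:
Dictionary: {0: ''}
Step 1: w='' (idx 0), next='c' -> output (0, 'c'), add 'c' as idx 1
Step 2: w='c' (idx 1), next='c' -> output (1, 'c'), add 'cc' as idx 2
Step 3: w='c' (idx 1), next='a' -> output (1, 'a'), add 'ca' as idx 3
Step 4: w='' (idx 0), next='a' -> output (0, 'a'), add 'a' as idx 4
Step 5: w='cc' (idx 2), next='c' -> output (2, 'c'), add 'ccc' as idx 5


Encoded: [(0, 'c'), (1, 'c'), (1, 'a'), (0, 'a'), (2, 'c')]


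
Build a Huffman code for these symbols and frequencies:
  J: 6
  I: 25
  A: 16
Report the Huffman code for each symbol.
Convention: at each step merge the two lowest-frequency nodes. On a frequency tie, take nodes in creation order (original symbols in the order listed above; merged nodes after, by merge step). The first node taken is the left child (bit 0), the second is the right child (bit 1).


Huffman tree construction:
Step 1: Merge J(6) + A(16) = 22
Step 2: Merge (J+A)(22) + I(25) = 47
Read each symbol's code off the tree from the root (left child = 0, right child = 1).

Codes:
  J: 00 (length 2)
  I: 1 (length 1)
  A: 01 (length 2)
Average code length: 69/47 = 1.4681 bits/symbol


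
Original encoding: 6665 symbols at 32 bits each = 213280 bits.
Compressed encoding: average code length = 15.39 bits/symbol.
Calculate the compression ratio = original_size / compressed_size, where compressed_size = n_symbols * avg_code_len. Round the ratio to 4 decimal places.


original_size = n_symbols * orig_bits = 6665 * 32 = 213280 bits
compressed_size = n_symbols * avg_code_len = 6665 * 15.39 = 102574.35 bits
ratio = original_size / compressed_size = 213280 / 102574.35 = 2.0793

Compression ratio = 2.0793


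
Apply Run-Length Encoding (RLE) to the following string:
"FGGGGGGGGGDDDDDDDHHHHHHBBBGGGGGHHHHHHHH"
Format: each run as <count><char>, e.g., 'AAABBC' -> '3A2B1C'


Scanning runs left to right:
  i=0: run of 'F' x 1 -> '1F'
  i=1: run of 'G' x 9 -> '9G'
  i=10: run of 'D' x 7 -> '7D'
  i=17: run of 'H' x 6 -> '6H'
  i=23: run of 'B' x 3 -> '3B'
  i=26: run of 'G' x 5 -> '5G'
  i=31: run of 'H' x 8 -> '8H'

RLE = 1F9G7D6H3B5G8H


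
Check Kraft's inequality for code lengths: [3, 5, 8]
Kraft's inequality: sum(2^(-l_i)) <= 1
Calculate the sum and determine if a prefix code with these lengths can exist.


Sum = 2^(-3) + 2^(-5) + 2^(-8)
    = 0.125 + 0.03125 + 0.00390625
    = 41/256 = 0.16015625
Since 0.16015625 <= 1, Kraft's inequality IS satisfied.
A prefix code with these lengths CAN exist.

Kraft sum = 0.16015625. Satisfied.


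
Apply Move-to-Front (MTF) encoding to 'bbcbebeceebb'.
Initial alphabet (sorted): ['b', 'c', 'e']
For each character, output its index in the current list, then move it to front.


MTF encoding:
'b': index 0 in ['b', 'c', 'e'] -> ['b', 'c', 'e']
'b': index 0 in ['b', 'c', 'e'] -> ['b', 'c', 'e']
'c': index 1 in ['b', 'c', 'e'] -> ['c', 'b', 'e']
'b': index 1 in ['c', 'b', 'e'] -> ['b', 'c', 'e']
'e': index 2 in ['b', 'c', 'e'] -> ['e', 'b', 'c']
'b': index 1 in ['e', 'b', 'c'] -> ['b', 'e', 'c']
'e': index 1 in ['b', 'e', 'c'] -> ['e', 'b', 'c']
'c': index 2 in ['e', 'b', 'c'] -> ['c', 'e', 'b']
'e': index 1 in ['c', 'e', 'b'] -> ['e', 'c', 'b']
'e': index 0 in ['e', 'c', 'b'] -> ['e', 'c', 'b']
'b': index 2 in ['e', 'c', 'b'] -> ['b', 'e', 'c']
'b': index 0 in ['b', 'e', 'c'] -> ['b', 'e', 'c']


Output: [0, 0, 1, 1, 2, 1, 1, 2, 1, 0, 2, 0]


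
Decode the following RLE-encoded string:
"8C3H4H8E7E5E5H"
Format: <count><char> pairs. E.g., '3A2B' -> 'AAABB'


Expanding each <count><char> pair:
  8C -> 'CCCCCCCC'
  3H -> 'HHH'
  4H -> 'HHHH'
  8E -> 'EEEEEEEE'
  7E -> 'EEEEEEE'
  5E -> 'EEEEE'
  5H -> 'HHHHH'

Decoded = CCCCCCCCHHHHHHHEEEEEEEEEEEEEEEEEEEEHHHHH


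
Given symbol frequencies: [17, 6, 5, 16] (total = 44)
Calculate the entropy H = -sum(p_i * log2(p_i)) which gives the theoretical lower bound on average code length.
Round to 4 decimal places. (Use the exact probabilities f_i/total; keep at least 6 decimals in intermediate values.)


Per-symbol terms -p_i * log2(p_i) with p_i = f_i/44:
  p = 17/44 = 0.386364: log2(p) = -1.371969, -p*log2(p) = 0.530079
  p = 6/44 = 0.136364: log2(p) = -2.874469, -p*log2(p) = 0.391973
  p = 5/44 = 0.113636: log2(p) = -3.137504, -p*log2(p) = 0.356534
  p = 16/44 = 0.363636: log2(p) = -1.459432, -p*log2(p) = 0.530702
H = 0.530079 + 0.391973 + 0.356534 + 0.530702 = 1.809288

H = 1.8093 bits/symbol


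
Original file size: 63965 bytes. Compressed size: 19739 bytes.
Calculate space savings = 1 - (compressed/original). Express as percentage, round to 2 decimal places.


ratio = compressed/original = 19739/63965 = 0.308591
savings = 1 - ratio = 1 - 0.308591 = 0.691409
as a percentage: 0.691409 * 100 = 69.14%

Space savings = 1 - 19739/63965 = 69.14%


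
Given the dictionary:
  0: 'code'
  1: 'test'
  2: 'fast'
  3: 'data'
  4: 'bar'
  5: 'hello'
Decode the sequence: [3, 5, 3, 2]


Look up each index in the dictionary:
  3 -> 'data'
  5 -> 'hello'
  3 -> 'data'
  2 -> 'fast'

Decoded: "data hello data fast"


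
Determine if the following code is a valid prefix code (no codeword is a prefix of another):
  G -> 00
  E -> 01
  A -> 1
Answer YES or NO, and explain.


Checking each pair (does one codeword prefix another?):
  G='00' vs E='01': no prefix
  G='00' vs A='1': no prefix
  E='01' vs G='00': no prefix
  E='01' vs A='1': no prefix
  A='1' vs G='00': no prefix
  A='1' vs E='01': no prefix
No violation found over all pairs.

YES -- this is a valid prefix code. No codeword is a prefix of any other codeword.


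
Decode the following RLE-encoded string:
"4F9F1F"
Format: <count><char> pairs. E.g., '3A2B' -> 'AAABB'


Expanding each <count><char> pair:
  4F -> 'FFFF'
  9F -> 'FFFFFFFFF'
  1F -> 'F'

Decoded = FFFFFFFFFFFFFF


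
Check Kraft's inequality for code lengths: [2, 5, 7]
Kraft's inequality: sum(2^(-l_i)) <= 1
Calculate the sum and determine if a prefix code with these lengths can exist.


Sum = 2^(-2) + 2^(-5) + 2^(-7)
    = 0.25 + 0.03125 + 0.0078125
    = 37/128 = 0.2890625
Since 0.2890625 <= 1, Kraft's inequality IS satisfied.
A prefix code with these lengths CAN exist.

Kraft sum = 0.2890625. Satisfied.


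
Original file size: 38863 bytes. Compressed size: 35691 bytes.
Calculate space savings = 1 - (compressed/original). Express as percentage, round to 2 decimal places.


ratio = compressed/original = 35691/38863 = 0.91838
savings = 1 - ratio = 1 - 0.91838 = 0.08162
as a percentage: 0.08162 * 100 = 8.16%

Space savings = 1 - 35691/38863 = 8.16%


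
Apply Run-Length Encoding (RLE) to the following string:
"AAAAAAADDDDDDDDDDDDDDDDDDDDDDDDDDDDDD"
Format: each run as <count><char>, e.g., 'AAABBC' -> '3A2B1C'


Scanning runs left to right:
  i=0: run of 'A' x 7 -> '7A'
  i=7: run of 'D' x 30 -> '30D'

RLE = 7A30D


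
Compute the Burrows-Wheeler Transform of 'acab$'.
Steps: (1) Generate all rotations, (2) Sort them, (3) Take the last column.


Rotations (sorted):
  0: $acab -> last char: b
  1: ab$ac -> last char: c
  2: acab$ -> last char: $
  3: b$aca -> last char: a
  4: cab$a -> last char: a


BWT = bc$aa


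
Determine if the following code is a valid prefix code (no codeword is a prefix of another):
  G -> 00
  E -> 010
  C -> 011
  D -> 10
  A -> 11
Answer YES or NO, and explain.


Checking each pair (does one codeword prefix another?):
  G='00' vs E='010': no prefix
  G='00' vs C='011': no prefix
  G='00' vs D='10': no prefix
  G='00' vs A='11': no prefix
  E='010' vs G='00': no prefix
  E='010' vs C='011': no prefix
  E='010' vs D='10': no prefix
  E='010' vs A='11': no prefix
  C='011' vs G='00': no prefix
  C='011' vs E='010': no prefix
  C='011' vs D='10': no prefix
  C='011' vs A='11': no prefix
  D='10' vs G='00': no prefix
  D='10' vs E='010': no prefix
  D='10' vs C='011': no prefix
  D='10' vs A='11': no prefix
  A='11' vs G='00': no prefix
  A='11' vs E='010': no prefix
  A='11' vs C='011': no prefix
  A='11' vs D='10': no prefix
No violation found over all pairs.

YES -- this is a valid prefix code. No codeword is a prefix of any other codeword.


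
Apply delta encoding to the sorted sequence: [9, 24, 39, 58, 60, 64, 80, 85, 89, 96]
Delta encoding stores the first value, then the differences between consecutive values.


First value: 9
Deltas:
  24 - 9 = 15
  39 - 24 = 15
  58 - 39 = 19
  60 - 58 = 2
  64 - 60 = 4
  80 - 64 = 16
  85 - 80 = 5
  89 - 85 = 4
  96 - 89 = 7


Delta encoded: [9, 15, 15, 19, 2, 4, 16, 5, 4, 7]


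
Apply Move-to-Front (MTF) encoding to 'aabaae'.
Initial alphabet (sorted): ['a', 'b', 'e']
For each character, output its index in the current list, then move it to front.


MTF encoding:
'a': index 0 in ['a', 'b', 'e'] -> ['a', 'b', 'e']
'a': index 0 in ['a', 'b', 'e'] -> ['a', 'b', 'e']
'b': index 1 in ['a', 'b', 'e'] -> ['b', 'a', 'e']
'a': index 1 in ['b', 'a', 'e'] -> ['a', 'b', 'e']
'a': index 0 in ['a', 'b', 'e'] -> ['a', 'b', 'e']
'e': index 2 in ['a', 'b', 'e'] -> ['e', 'a', 'b']


Output: [0, 0, 1, 1, 0, 2]


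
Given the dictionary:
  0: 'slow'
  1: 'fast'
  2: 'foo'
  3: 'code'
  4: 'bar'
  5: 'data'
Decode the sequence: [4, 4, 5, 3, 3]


Look up each index in the dictionary:
  4 -> 'bar'
  4 -> 'bar'
  5 -> 'data'
  3 -> 'code'
  3 -> 'code'

Decoded: "bar bar data code code"


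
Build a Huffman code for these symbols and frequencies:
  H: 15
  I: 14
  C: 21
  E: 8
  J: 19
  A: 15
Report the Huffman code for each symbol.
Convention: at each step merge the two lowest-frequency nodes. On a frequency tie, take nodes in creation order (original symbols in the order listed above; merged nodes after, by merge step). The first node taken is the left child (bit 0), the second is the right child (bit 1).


Huffman tree construction:
Step 1: Merge E(8) + I(14) = 22
Step 2: Merge H(15) + A(15) = 30
Step 3: Merge J(19) + C(21) = 40
Step 4: Merge (E+I)(22) + (H+A)(30) = 52
Step 5: Merge (J+C)(40) + ((E+I)+(H+A))(52) = 92
Read each symbol's code off the tree from the root (left child = 0, right child = 1).

Codes:
  H: 110 (length 3)
  I: 101 (length 3)
  C: 01 (length 2)
  E: 100 (length 3)
  J: 00 (length 2)
  A: 111 (length 3)
Average code length: 236/92 = 2.5652 bits/symbol


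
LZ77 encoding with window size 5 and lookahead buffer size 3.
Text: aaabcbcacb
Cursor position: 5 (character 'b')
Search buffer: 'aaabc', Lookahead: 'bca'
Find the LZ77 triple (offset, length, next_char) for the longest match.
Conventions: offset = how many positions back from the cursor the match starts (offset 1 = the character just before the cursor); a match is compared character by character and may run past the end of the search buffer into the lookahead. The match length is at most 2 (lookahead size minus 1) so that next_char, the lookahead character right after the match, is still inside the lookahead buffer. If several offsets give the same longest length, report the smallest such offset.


Try each offset into the search buffer:
  offset=1 (pos 4, char 'c'): match length 0
  offset=2 (pos 3, char 'b'): match length 2
  offset=3 (pos 2, char 'a'): match length 0
  offset=4 (pos 1, char 'a'): match length 0
  offset=5 (pos 0, char 'a'): match length 0
Longest match has length 2 at offset 2.
next_char = character at position 5 + 2 = 7 -> 'a'

Best match: offset=2, length=2 (matching 'bc' starting at position 3)
LZ77 triple: (2, 2, 'a')


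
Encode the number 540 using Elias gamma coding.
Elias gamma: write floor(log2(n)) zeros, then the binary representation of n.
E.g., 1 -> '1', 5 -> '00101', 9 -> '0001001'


num_bits = floor(log2(540)) + 1 = 10
leading_zeros = num_bits - 1 = 9
binary(540) = 1000011100

Elias gamma(540) = '000000000' + '1000011100' = 0000000001000011100 (19 bits)


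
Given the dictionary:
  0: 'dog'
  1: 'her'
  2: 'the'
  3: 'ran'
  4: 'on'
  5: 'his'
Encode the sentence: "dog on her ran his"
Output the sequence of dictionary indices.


Look up each word in the dictionary:
  'dog' -> 0
  'on' -> 4
  'her' -> 1
  'ran' -> 3
  'his' -> 5

Encoded: [0, 4, 1, 3, 5]


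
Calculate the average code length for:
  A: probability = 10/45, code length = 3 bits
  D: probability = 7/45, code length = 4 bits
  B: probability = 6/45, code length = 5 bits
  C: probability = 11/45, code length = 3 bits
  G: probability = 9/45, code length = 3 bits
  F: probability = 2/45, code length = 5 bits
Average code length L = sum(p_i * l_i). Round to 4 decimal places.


Weighted contributions p_i * l_i:
  A: (10/45) * 3 = 30/45
  D: (7/45) * 4 = 28/45
  B: (6/45) * 5 = 30/45
  C: (11/45) * 3 = 33/45
  G: (9/45) * 3 = 27/45
  F: (2/45) * 5 = 10/45
Sum = (30 + 28 + 30 + 33 + 27 + 10)/45 = 158/45

L = 158/45 = 3.5111 bits/symbol


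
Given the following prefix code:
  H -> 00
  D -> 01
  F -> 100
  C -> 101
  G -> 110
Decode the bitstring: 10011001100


Decoding step by step:
Bits 100 -> F
Bits 110 -> G
Bits 01 -> D
Bits 100 -> F


Decoded message: FGDF


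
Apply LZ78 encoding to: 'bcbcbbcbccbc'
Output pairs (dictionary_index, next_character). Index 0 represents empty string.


LZ78 encoding steps:
Dictionary: {0: ''}
Step 1: w='' (idx 0), next='b' -> output (0, 'b'), add 'b' as idx 1
Step 2: w='' (idx 0), next='c' -> output (0, 'c'), add 'c' as idx 2
Step 3: w='b' (idx 1), next='c' -> output (1, 'c'), add 'bc' as idx 3
Step 4: w='b' (idx 1), next='b' -> output (1, 'b'), add 'bb' as idx 4
Step 5: w='c' (idx 2), next='b' -> output (2, 'b'), add 'cb' as idx 5
Step 6: w='c' (idx 2), next='c' -> output (2, 'c'), add 'cc' as idx 6
Step 7: w='bc' (idx 3), end of input -> output (3, '')


Encoded: [(0, 'b'), (0, 'c'), (1, 'c'), (1, 'b'), (2, 'b'), (2, 'c'), (3, '')]


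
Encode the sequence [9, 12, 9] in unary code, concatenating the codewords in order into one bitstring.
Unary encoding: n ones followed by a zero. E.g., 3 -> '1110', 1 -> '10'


Encode each number as n ones followed by a terminating 0:
  9 -> 1111111110 (10 bits)
  12 -> 1111111111110 (13 bits)
  9 -> 1111111110 (10 bits)
Total length = 10 + 13 + 10 = 33 bits.

Unary([9, 12, 9]) = 111111111011111111111101111111110 (33 bits)


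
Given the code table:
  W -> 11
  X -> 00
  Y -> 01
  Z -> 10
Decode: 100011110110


Decoding:
10 -> Z
00 -> X
11 -> W
11 -> W
01 -> Y
10 -> Z


Result: ZXWWYZ


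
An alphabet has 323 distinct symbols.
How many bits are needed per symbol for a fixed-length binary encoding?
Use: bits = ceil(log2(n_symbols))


log2(323) = 8.3354
Bracket: 2^8 = 256 < 323 <= 2^9 = 512
So ceil(log2(323)) = 9

bits = ceil(log2(323)) = ceil(8.3354) = 9 bits


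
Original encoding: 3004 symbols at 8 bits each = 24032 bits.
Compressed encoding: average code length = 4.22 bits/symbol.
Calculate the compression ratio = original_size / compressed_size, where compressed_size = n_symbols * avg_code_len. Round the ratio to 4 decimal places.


original_size = n_symbols * orig_bits = 3004 * 8 = 24032 bits
compressed_size = n_symbols * avg_code_len = 3004 * 4.22 = 12676.88 bits
ratio = original_size / compressed_size = 24032 / 12676.88 = 1.8957

Compression ratio = 1.8957


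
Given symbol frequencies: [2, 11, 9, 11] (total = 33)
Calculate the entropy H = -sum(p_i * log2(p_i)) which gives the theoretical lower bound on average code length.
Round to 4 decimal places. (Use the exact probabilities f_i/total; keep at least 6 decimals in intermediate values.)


Per-symbol terms -p_i * log2(p_i) with p_i = f_i/33:
  p = 2/33 = 0.060606: log2(p) = -4.044394, -p*log2(p) = 0.245115
  p = 11/33 = 0.333333: log2(p) = -1.584963, -p*log2(p) = 0.528321
  p = 9/33 = 0.272727: log2(p) = -1.874469, -p*log2(p) = 0.511219
  p = 11/33 = 0.333333: log2(p) = -1.584963, -p*log2(p) = 0.528321
H = 0.245115 + 0.528321 + 0.511219 + 0.528321 = 1.812976

H = 1.813 bits/symbol
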